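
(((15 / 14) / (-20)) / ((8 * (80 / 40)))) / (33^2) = -1 / 325248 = -0.00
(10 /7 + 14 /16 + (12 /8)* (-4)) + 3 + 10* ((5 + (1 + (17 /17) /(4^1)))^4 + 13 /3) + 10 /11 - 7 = 452252467 /29568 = 15295.34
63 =63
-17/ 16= -1.06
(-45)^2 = 2025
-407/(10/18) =-3663/5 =-732.60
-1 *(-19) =19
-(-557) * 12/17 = 6684/17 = 393.18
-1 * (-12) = 12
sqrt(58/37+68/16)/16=sqrt(31857)/1184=0.15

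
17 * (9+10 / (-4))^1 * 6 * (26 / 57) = 5746 / 19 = 302.42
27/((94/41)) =1107/94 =11.78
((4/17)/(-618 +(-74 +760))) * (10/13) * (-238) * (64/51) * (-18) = 53760/3757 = 14.31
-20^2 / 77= -5.19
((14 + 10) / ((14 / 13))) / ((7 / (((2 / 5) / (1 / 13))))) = 4056 / 245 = 16.56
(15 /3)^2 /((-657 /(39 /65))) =-5 /219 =-0.02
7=7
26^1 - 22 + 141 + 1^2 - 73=73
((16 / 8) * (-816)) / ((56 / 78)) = -15912 / 7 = -2273.14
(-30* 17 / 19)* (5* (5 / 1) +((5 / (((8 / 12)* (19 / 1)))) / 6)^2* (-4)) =-670.59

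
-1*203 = -203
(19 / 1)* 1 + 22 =41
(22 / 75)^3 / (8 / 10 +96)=22 / 84375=0.00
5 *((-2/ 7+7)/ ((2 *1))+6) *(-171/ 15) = -533.36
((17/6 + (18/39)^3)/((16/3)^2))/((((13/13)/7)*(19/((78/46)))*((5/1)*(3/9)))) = 1460781/37812736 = 0.04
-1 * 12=-12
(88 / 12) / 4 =11 / 6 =1.83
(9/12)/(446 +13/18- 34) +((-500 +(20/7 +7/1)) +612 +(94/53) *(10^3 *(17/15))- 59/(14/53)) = 2254417630/1181211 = 1908.56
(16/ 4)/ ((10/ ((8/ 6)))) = 8/ 15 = 0.53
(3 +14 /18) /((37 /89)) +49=19343 /333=58.09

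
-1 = -1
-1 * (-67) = 67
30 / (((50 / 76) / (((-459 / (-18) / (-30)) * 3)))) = -2907 / 25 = -116.28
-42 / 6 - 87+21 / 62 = -5807 / 62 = -93.66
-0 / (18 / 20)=0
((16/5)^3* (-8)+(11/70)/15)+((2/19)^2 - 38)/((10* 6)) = -249004268/947625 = -262.77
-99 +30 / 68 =-3351 / 34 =-98.56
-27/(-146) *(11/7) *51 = 15147/1022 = 14.82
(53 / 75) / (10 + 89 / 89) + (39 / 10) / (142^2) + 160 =5325439819 / 33270600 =160.06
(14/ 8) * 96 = 168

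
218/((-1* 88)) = -109/44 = -2.48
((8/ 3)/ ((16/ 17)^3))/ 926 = 4913/ 1422336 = 0.00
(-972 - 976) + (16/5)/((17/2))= -165548/85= -1947.62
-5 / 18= -0.28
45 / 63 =5 / 7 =0.71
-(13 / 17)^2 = -169 / 289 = -0.58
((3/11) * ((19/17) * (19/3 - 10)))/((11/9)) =-171/187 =-0.91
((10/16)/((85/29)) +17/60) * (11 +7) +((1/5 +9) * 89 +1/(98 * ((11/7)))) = 21670357/26180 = 827.74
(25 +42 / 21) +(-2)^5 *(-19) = 635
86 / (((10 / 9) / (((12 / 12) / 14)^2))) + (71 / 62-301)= -9097593 / 30380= -299.46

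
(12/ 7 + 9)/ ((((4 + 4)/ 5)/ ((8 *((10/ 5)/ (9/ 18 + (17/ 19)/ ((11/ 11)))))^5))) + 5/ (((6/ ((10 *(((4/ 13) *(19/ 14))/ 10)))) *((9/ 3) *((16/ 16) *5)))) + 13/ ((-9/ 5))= 455661870691085272/ 342502108767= 1330391.43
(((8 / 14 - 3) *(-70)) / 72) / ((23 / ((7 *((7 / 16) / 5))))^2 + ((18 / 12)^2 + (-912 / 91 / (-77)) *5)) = 29184155 / 17464923423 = 0.00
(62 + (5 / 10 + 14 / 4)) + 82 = 148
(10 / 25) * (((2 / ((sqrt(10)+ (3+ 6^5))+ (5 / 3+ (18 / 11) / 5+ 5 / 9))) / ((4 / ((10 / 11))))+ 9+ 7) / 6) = 237390897637099 / 222553154031585 - 7425 * sqrt(10) / 14836876935439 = 1.07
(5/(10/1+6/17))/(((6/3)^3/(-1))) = -85/1408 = -0.06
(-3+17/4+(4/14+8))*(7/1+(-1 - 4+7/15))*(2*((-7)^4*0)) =0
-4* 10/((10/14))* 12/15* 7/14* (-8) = 896/5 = 179.20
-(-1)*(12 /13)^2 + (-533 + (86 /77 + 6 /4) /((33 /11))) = -531.28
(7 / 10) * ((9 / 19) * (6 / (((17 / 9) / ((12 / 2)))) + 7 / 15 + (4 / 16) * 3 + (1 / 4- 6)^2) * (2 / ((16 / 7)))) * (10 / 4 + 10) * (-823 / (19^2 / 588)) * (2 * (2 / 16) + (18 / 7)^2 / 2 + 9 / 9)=-3712214757699 / 3142144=-1181427.32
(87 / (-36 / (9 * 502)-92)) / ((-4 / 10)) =36395 / 15396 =2.36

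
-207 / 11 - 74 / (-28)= -16.18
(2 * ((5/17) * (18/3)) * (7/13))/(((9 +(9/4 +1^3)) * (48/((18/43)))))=90/66521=0.00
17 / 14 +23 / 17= 611 / 238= 2.57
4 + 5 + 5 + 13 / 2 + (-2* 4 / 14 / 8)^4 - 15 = 211289 / 38416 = 5.50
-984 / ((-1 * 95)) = 10.36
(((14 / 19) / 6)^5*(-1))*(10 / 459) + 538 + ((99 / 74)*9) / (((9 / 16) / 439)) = 101520881004175232 / 10218536204031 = 9934.97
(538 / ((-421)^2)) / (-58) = -269 / 5139989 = -0.00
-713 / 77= -9.26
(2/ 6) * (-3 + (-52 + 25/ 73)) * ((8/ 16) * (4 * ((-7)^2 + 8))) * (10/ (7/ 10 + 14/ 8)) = -8477.50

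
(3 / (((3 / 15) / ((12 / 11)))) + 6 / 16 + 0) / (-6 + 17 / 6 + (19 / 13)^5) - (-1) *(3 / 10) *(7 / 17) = 143067756669 / 29179580980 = 4.90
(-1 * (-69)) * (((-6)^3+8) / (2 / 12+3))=-86112 / 19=-4532.21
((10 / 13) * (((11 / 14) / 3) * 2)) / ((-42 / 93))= -1705 / 1911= -0.89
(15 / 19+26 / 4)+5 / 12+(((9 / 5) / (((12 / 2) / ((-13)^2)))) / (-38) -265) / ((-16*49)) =7191061 / 893760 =8.05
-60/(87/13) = -260/29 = -8.97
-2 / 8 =-1 / 4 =-0.25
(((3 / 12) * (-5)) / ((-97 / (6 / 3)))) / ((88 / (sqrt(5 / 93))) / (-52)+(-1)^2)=-715 * sqrt(465) / 4284199 - 4225 / 8568398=-0.00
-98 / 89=-1.10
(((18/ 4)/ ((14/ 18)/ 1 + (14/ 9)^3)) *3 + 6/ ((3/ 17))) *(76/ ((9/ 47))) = 437268166/ 29799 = 14673.92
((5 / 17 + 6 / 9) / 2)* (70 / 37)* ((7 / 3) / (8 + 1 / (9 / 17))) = 12005 / 55981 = 0.21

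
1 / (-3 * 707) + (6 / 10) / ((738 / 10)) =222 / 28987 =0.01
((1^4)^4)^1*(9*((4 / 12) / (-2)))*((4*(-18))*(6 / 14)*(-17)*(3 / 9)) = -1836 / 7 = -262.29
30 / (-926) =-15 / 463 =-0.03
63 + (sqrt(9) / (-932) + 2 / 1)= 60577 / 932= 65.00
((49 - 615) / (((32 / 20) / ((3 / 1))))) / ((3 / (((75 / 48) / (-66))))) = 8.37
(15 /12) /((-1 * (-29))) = 5 /116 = 0.04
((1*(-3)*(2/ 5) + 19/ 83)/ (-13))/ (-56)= -31/ 23240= -0.00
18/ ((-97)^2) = 18/ 9409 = 0.00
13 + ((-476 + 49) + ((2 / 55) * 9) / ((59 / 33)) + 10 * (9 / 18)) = -120601 / 295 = -408.82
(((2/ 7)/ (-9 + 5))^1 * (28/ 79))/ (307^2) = -2/ 7445671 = -0.00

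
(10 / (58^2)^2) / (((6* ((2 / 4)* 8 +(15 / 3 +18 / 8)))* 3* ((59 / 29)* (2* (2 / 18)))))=1 / 103604472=0.00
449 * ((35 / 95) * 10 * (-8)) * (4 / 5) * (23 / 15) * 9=-13879488 / 95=-146099.87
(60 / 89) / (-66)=-10 / 979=-0.01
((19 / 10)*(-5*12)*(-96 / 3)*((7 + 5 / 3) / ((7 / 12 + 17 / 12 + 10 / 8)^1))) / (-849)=-9728 / 849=-11.46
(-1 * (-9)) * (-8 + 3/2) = -117/2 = -58.50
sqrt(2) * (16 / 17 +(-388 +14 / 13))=-85302 * sqrt(2) / 221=-545.86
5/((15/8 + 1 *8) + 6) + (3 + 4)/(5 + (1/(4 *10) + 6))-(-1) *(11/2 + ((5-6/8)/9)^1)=6.92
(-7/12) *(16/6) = -14/9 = -1.56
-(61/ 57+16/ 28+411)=-412.64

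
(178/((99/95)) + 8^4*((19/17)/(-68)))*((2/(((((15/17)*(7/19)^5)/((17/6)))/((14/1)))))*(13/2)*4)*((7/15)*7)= 54461440946744/467775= 116426574.63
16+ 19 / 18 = 307 / 18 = 17.06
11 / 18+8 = 155 / 18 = 8.61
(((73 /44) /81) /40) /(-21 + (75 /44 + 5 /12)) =-73 /2691360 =-0.00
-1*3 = -3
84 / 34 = 42 / 17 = 2.47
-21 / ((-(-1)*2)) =-21 / 2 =-10.50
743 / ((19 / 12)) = 8916 / 19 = 469.26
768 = 768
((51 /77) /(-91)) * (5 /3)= -85 /7007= -0.01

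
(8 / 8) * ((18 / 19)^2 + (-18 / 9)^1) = -398 / 361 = -1.10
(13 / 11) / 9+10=1003 / 99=10.13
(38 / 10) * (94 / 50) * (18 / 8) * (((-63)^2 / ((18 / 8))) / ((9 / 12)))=4725756 / 125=37806.05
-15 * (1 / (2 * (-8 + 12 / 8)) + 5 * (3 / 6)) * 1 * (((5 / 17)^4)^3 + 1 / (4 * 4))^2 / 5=-64156659159492720679411340635869 / 2259370356270056837307163403557376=-0.03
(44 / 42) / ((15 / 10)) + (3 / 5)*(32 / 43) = 15508 / 13545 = 1.14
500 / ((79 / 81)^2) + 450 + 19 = 6207529 / 6241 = 994.64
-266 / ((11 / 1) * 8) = -133 / 44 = -3.02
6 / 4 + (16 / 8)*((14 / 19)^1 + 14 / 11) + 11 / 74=43829 / 7733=5.67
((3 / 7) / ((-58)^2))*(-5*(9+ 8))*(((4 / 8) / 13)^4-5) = 582644145 / 10760870848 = 0.05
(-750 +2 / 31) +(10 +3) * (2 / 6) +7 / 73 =-5061242 / 6789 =-745.51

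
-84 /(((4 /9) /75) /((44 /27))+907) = -3850 /41571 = -0.09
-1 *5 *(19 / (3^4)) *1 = -95 / 81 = -1.17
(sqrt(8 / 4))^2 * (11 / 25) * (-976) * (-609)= 13076448 / 25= 523057.92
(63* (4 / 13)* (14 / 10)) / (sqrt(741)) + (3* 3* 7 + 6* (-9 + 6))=588* sqrt(741) / 16055 + 45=46.00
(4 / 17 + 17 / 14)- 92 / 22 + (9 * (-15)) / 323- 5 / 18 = -767314 / 223839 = -3.43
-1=-1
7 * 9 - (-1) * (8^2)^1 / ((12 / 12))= 127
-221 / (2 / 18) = -1989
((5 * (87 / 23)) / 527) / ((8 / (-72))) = -3915 / 12121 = -0.32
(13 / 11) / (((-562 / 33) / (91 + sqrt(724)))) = -3549 / 562 - 39 * sqrt(181) / 281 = -8.18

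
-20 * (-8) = 160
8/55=0.15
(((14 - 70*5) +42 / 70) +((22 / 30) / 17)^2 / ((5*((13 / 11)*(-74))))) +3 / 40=-419518741649 / 1251081000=-335.33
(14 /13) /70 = 1 /65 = 0.02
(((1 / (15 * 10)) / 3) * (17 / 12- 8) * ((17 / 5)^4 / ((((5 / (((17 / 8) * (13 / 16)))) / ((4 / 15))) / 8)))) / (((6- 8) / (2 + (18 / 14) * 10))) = 18956510807 / 1771875000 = 10.70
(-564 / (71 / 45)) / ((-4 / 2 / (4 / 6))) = 8460 / 71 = 119.15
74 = 74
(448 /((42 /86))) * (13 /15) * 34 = 27030.76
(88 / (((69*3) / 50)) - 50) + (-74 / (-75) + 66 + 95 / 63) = 479989 / 12075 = 39.75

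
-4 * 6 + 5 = -19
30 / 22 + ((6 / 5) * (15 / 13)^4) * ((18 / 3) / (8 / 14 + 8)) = 896190 / 314171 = 2.85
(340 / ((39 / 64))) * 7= 152320 / 39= 3905.64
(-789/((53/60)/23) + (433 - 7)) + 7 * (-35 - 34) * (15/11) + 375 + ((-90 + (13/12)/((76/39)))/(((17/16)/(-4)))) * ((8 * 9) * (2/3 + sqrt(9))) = 12898315662/188309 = 68495.48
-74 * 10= -740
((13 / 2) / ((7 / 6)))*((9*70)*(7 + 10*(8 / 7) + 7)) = 624780 / 7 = 89254.29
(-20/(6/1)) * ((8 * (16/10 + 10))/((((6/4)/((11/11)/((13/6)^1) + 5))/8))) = -1054208/117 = -9010.32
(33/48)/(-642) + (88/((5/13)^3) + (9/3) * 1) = 1989798017/1284000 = 1549.69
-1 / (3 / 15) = -5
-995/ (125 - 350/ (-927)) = -7.94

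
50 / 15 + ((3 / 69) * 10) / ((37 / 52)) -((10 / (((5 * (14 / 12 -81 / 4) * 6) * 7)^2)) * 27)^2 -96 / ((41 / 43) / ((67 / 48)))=-2360123283115201213388 / 17278608704687322825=-136.59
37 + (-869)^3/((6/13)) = -8531053595/6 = -1421842265.83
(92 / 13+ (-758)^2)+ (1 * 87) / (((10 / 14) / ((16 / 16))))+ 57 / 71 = 2652211332 / 4615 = 574693.68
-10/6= -5/3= -1.67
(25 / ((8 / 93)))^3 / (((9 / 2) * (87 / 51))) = 23739703125 / 7424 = 3197697.08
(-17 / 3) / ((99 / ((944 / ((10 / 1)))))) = -8024 / 1485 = -5.40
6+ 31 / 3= 49 / 3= 16.33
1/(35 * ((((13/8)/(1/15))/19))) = 152/6825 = 0.02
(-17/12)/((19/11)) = -187/228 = -0.82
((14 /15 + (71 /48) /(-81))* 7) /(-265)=-124523 /5151600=-0.02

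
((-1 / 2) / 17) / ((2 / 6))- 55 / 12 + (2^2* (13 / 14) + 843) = 1202437 / 1428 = 842.04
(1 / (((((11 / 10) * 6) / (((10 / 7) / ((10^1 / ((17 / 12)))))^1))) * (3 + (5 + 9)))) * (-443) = -2215 / 2772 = -0.80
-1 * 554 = -554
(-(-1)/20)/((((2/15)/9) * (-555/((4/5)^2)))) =-18/4625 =-0.00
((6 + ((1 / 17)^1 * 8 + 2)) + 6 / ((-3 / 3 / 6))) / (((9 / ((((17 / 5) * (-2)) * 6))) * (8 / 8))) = 624 / 5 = 124.80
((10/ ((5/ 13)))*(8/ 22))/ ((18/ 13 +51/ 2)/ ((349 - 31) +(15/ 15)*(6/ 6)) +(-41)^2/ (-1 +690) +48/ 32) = 2078024/ 884449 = 2.35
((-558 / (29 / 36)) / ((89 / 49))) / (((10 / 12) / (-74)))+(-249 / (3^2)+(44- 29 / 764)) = 1002165127021 / 29578260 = 33881.81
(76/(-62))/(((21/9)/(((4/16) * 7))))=-57/62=-0.92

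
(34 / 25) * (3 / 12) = 17 / 50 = 0.34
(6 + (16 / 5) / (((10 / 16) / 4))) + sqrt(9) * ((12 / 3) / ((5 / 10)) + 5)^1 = 65.48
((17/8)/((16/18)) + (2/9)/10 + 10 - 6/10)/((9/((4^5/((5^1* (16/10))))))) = 68042/405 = 168.00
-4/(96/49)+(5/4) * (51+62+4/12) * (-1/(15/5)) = -3547/72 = -49.26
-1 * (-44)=44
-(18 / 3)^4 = -1296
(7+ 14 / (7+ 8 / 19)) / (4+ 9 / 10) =1790 / 987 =1.81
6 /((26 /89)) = 267 /13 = 20.54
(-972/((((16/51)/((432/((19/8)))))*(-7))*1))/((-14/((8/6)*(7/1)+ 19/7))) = -451501776/6517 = -69280.62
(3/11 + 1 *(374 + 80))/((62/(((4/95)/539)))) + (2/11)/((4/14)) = 0.64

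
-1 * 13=-13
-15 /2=-7.50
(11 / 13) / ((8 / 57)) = 627 / 104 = 6.03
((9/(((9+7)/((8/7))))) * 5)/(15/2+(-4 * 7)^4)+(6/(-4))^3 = -232342443/68842312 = -3.37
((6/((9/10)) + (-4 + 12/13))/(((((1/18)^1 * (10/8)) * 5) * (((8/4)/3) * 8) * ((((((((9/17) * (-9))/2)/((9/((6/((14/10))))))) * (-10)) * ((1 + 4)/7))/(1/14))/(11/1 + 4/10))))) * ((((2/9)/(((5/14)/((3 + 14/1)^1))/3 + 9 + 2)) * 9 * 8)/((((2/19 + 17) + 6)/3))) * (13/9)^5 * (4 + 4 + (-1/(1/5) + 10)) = 212586611154736/70737852065625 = 3.01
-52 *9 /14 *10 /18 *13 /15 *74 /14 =-12506 /147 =-85.07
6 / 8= 3 / 4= 0.75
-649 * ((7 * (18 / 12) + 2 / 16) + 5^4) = -3300165 / 8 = -412520.62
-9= -9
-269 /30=-8.97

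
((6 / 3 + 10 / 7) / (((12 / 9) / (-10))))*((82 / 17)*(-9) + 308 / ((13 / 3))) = -1100520 / 1547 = -711.39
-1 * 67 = -67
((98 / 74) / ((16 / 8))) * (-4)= -98 / 37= -2.65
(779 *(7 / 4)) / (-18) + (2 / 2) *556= 34579 / 72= 480.26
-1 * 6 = -6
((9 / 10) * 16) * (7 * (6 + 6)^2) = 72576 / 5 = 14515.20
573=573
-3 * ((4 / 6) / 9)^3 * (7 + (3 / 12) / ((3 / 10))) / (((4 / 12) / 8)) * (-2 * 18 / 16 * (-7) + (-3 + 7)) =-29704 / 6561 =-4.53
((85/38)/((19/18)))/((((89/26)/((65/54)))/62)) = 46.20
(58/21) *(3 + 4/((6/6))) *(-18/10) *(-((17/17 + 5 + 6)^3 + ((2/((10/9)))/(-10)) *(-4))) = 7519932/125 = 60159.46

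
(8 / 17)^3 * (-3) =-1536 / 4913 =-0.31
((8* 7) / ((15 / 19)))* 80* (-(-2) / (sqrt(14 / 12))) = 10507.44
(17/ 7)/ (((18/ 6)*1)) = 17/ 21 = 0.81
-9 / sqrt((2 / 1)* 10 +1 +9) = -3* sqrt(30) / 10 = -1.64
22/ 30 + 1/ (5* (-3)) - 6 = -5.33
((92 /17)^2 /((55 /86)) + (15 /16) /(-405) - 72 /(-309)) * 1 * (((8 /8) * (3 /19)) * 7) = 227863849913 /4479338160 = 50.87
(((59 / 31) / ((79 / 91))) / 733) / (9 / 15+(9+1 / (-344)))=9234680 / 29631996319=0.00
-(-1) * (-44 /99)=-4 /9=-0.44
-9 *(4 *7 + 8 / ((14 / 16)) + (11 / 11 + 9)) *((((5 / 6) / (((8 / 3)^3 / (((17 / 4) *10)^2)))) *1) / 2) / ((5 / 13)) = -1255307625 / 28672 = -43781.66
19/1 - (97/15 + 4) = 128/15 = 8.53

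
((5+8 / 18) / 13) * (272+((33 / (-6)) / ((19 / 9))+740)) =1879493 / 4446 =422.74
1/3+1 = 4/3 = 1.33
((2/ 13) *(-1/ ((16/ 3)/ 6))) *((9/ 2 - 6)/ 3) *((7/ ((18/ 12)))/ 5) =21/ 260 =0.08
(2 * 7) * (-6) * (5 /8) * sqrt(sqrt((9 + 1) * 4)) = -132.03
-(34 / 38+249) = -4748 / 19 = -249.89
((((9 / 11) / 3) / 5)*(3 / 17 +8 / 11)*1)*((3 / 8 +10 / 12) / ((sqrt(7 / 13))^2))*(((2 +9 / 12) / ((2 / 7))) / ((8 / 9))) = 573417 / 478720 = 1.20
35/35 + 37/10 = 47/10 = 4.70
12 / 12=1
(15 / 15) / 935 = 1 / 935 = 0.00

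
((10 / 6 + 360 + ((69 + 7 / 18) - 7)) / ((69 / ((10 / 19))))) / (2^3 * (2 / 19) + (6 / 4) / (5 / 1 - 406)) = 6121666 / 1586655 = 3.86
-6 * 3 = -18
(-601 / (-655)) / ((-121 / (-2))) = 1202 / 79255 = 0.02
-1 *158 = -158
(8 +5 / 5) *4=36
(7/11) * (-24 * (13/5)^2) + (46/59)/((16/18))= -6643587/64900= -102.37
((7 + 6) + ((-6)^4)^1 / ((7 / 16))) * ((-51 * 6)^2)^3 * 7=17098392250682258112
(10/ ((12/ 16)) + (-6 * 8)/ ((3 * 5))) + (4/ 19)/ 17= 10.15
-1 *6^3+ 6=-210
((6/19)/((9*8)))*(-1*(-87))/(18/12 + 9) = 0.04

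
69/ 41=1.68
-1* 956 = -956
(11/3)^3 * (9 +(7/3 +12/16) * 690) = 5687363/54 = 105321.54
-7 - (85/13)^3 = -629504/2197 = -286.53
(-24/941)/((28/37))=-222/6587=-0.03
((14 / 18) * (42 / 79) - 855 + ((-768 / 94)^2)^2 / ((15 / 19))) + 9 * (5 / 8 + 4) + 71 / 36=4833.13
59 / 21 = 2.81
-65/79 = -0.82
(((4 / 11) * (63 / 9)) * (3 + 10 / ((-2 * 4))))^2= 2401 / 121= 19.84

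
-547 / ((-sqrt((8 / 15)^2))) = 8205 / 8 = 1025.62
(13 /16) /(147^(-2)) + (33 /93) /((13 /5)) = 113210431 /6448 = 17557.45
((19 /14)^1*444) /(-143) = -4218 /1001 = -4.21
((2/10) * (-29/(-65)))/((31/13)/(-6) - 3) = -174/6625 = -0.03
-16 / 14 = -8 / 7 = -1.14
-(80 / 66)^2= -1600 / 1089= -1.47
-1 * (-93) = 93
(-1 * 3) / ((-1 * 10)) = 3 / 10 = 0.30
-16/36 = -0.44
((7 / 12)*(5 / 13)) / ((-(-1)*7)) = 5 / 156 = 0.03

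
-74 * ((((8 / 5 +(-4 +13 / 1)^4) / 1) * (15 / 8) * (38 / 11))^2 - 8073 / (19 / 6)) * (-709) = 14409773868783483 / 152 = 94801143873575.55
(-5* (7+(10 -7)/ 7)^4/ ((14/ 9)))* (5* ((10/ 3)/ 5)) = -548371200/ 16807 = -32627.55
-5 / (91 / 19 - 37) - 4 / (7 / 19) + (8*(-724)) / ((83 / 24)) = -1685.50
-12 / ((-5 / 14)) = 168 / 5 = 33.60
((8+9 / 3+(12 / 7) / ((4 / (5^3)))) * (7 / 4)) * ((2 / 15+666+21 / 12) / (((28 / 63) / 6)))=40754241 / 40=1018856.02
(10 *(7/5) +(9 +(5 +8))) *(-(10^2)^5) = -360000000000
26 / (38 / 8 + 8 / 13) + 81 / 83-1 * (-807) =812.82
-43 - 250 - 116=-409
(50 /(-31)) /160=-5 /496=-0.01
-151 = -151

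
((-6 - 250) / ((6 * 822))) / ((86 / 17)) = -544 / 53019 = -0.01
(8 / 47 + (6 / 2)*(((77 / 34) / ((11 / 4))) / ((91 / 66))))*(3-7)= -7.85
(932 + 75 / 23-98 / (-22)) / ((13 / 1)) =237748 / 3289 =72.29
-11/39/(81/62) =-682/3159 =-0.22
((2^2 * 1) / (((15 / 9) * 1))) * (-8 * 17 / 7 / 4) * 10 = -816 / 7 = -116.57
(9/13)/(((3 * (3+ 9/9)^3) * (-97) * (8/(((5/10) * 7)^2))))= -147/2582528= -0.00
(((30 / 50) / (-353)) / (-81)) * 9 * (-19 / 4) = -19 / 21180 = -0.00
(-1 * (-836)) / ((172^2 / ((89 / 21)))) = 18601 / 155316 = 0.12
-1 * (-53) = 53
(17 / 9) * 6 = 34 / 3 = 11.33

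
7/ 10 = 0.70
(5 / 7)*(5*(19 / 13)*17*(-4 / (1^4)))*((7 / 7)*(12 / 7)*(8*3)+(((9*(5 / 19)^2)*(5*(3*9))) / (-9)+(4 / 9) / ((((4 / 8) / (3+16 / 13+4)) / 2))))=-23334803500 / 1416051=-16478.79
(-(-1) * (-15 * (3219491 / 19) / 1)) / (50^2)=-9658473 / 9500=-1016.68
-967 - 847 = -1814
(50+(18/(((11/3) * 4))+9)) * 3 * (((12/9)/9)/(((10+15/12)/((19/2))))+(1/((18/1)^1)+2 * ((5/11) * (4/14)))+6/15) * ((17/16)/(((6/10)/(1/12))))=3541988675/158070528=22.41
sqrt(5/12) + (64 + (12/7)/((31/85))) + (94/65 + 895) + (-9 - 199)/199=sqrt(15)/6 + 2706131367/2806895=964.75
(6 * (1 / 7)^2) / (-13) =-6 / 637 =-0.01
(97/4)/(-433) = -97/1732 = -0.06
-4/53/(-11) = 4/583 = 0.01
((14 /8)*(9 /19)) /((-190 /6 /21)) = -3969 /7220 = -0.55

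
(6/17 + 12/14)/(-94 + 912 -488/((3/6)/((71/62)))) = -0.00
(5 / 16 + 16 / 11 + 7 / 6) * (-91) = -266.97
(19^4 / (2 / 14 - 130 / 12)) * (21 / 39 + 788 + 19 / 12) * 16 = -899541223784 / 5837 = -154110197.67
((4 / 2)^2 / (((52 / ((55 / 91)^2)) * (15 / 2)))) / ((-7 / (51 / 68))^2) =1815 / 42199976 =0.00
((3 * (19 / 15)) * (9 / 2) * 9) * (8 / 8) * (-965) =-297027 / 2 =-148513.50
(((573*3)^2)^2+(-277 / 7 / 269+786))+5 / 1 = 8731794512311.85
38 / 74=19 / 37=0.51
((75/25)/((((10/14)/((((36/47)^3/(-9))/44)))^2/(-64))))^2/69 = 83232582301309206528/24454167872847919426630664375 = 0.00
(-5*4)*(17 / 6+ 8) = -650 / 3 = -216.67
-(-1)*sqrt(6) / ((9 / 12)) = 4*sqrt(6) / 3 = 3.27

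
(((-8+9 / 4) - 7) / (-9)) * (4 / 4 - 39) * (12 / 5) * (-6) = 3876 / 5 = 775.20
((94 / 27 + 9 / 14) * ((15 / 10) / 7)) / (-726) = -1559 / 1280664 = -0.00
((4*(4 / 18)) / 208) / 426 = 1 / 99684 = 0.00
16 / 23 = 0.70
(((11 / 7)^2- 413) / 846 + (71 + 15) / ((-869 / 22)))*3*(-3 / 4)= 46379 / 7742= 5.99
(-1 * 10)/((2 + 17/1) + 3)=-5/11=-0.45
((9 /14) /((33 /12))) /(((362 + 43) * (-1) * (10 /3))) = -1 /5775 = -0.00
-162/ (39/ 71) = -3834/ 13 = -294.92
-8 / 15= -0.53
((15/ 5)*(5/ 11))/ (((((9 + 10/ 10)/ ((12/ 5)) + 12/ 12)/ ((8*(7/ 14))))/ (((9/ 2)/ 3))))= 540/ 341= 1.58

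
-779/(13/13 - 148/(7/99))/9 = 5453/131805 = 0.04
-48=-48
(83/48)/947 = 83/45456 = 0.00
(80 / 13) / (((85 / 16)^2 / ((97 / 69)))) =397312 / 1296165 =0.31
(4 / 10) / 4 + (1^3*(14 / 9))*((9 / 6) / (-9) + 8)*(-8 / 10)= -9.65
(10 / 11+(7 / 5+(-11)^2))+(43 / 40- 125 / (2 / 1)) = 27229 / 440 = 61.88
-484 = -484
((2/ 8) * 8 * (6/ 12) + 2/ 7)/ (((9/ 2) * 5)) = 0.06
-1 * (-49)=49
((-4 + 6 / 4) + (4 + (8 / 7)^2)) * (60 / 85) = 1650 / 833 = 1.98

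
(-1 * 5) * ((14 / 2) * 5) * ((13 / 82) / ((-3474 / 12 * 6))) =2275 / 142434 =0.02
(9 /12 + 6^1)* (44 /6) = 99 /2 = 49.50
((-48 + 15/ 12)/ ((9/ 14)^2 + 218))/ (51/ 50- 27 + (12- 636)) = 458150/ 1391249691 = 0.00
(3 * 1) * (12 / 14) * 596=10728 / 7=1532.57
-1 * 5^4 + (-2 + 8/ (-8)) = -628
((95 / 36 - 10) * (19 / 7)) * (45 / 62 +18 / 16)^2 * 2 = -117864315 / 861056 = -136.88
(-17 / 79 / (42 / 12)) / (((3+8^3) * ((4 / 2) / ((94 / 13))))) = -1598 / 3702335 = -0.00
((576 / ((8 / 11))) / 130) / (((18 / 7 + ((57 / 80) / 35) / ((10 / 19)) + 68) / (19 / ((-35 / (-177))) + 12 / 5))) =218401920 / 25702079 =8.50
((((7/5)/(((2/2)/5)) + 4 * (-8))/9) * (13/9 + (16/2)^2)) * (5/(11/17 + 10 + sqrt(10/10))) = -1251625/16038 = -78.04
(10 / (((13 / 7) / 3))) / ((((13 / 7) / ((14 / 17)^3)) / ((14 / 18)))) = 9411920 / 2490891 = 3.78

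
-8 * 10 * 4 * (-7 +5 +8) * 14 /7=-3840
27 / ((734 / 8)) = 0.29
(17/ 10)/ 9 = 17/ 90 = 0.19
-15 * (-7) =105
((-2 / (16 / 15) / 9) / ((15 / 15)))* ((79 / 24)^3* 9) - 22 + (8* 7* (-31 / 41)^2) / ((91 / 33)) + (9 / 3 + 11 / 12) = -59087096351 / 805588992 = -73.35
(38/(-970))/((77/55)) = -19/679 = -0.03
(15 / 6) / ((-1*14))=-5 / 28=-0.18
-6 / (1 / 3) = -18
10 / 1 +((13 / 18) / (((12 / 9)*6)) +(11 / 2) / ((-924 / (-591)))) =13.61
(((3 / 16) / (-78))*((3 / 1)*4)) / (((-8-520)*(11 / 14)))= 7 / 100672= 0.00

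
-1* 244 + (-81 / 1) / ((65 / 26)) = -1382 / 5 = -276.40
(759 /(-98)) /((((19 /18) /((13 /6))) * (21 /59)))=-582153 /13034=-44.66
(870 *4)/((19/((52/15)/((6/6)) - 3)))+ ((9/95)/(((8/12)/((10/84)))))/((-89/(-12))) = 1011779/11837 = 85.48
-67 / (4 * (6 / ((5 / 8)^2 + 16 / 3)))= -73633 / 4608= -15.98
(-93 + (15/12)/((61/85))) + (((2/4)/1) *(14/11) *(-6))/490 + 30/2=-7164427/93940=-76.27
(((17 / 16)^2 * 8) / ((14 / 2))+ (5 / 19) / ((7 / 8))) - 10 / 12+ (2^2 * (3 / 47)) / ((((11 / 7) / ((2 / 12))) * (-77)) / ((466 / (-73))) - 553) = 23247891761 / 30709912800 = 0.76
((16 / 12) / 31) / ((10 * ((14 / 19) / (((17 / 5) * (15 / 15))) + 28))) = 323 / 2119005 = 0.00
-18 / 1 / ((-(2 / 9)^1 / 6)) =486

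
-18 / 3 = -6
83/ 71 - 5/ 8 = 309/ 568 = 0.54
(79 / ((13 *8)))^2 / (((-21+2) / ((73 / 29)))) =-0.08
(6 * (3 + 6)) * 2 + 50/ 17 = 1886/ 17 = 110.94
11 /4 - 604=-2405 /4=-601.25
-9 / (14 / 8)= -36 / 7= -5.14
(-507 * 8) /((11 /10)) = -40560 /11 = -3687.27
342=342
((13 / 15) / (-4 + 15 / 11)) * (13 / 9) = -1859 / 3915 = -0.47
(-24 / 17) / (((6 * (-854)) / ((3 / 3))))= 0.00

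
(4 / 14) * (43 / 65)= 86 / 455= 0.19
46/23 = 2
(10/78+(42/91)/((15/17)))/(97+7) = 127/20280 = 0.01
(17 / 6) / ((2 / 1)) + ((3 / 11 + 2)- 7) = -437 / 132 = -3.31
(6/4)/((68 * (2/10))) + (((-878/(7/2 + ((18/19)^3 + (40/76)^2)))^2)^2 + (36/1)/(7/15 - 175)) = 220379346665115407846577529291427/170018118858657701198952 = 1296210945.90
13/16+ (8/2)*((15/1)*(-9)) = -8627/16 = -539.19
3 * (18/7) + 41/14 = 149/14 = 10.64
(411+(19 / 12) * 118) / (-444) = -3587 / 2664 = -1.35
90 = 90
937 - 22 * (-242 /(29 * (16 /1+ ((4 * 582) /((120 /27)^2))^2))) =15114706210093 /16130729189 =937.01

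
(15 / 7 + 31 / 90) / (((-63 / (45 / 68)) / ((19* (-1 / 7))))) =29773 / 419832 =0.07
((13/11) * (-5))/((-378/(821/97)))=53365/403326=0.13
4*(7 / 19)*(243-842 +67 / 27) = -450968 / 513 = -879.08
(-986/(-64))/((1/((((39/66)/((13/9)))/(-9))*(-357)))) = 176001/704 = 250.00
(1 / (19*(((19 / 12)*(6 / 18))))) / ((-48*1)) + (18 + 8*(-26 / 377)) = 17.45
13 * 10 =130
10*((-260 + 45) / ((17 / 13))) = -27950 / 17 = -1644.12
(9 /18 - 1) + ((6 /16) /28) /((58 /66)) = -3149 /6496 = -0.48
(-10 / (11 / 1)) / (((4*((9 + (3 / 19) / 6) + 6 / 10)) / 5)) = -2375 / 20119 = -0.12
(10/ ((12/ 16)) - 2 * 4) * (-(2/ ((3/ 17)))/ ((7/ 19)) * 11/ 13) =-113696/ 819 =-138.82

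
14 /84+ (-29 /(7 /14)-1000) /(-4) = 794 /3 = 264.67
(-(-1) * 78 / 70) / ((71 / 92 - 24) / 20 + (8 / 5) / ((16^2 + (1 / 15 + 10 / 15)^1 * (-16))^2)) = -1505266464 / 1568893613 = -0.96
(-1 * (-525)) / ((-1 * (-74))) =525 / 74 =7.09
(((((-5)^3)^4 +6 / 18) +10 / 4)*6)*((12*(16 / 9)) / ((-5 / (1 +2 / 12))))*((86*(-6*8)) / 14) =32250000374272 / 15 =2150000024951.47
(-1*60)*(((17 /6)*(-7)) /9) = 1190 /9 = 132.22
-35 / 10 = -3.50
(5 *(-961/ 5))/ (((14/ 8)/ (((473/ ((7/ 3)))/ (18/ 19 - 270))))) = 8636507/ 20874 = 413.74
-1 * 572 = -572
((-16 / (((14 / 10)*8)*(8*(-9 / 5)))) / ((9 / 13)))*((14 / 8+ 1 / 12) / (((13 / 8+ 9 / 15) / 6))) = 35750 / 50463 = 0.71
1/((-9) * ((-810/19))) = 19/7290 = 0.00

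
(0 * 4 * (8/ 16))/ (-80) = 0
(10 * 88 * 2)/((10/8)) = 1408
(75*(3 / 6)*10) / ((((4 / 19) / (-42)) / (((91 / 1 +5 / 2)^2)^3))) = -6398140940328146625 / 128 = -49985476096313645.51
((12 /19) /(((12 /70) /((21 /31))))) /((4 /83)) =61005 /1178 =51.79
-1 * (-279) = 279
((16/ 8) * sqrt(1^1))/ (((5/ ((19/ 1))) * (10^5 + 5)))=38/ 500025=0.00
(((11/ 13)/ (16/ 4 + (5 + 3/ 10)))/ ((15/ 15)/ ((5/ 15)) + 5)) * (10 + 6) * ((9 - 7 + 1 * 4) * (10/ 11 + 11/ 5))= 1368/ 403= 3.39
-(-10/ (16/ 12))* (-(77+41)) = -885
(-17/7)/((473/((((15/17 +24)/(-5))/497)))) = 423/8227835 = 0.00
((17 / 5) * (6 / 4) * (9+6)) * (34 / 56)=2601 / 56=46.45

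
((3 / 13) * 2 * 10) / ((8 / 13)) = 15 / 2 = 7.50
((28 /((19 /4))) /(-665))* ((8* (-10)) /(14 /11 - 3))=-2816 /6859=-0.41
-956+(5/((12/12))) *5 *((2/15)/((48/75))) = -22819/24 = -950.79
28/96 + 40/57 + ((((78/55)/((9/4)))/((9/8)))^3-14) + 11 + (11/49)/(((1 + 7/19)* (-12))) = -292403692072259/158537638759500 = -1.84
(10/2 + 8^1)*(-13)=-169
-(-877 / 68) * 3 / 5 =2631 / 340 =7.74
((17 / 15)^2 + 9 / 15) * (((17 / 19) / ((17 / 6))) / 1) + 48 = 69248 / 1425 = 48.60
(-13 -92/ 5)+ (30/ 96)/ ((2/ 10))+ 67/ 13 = -25671/ 1040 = -24.68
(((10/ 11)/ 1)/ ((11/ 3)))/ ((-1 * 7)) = -30/ 847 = -0.04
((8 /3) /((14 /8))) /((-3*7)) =-32 /441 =-0.07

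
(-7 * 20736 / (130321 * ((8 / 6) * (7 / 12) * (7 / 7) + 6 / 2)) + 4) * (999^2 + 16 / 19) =155652594830540 / 42093683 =3697766.12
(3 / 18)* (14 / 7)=1 / 3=0.33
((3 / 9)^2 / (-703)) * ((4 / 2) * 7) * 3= -14 / 2109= -0.01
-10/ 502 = -5/ 251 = -0.02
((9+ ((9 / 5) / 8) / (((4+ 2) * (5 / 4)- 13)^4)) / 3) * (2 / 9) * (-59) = -8638426 / 219615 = -39.33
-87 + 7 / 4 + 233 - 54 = 375 / 4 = 93.75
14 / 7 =2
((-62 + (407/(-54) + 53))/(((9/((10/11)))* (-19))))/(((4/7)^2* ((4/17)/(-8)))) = -195755/21384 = -9.15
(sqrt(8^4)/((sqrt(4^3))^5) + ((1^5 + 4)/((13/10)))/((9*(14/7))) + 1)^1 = 72821/59904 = 1.22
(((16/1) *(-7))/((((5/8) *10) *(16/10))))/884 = -14/1105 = -0.01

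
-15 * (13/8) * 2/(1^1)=-195/4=-48.75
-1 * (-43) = 43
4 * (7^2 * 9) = 1764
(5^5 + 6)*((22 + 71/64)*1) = 4630749/64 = 72355.45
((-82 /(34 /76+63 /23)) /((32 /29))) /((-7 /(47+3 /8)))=196925747 /1247680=157.83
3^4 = 81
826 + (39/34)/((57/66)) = 267227/323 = 827.33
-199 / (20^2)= -199 / 400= -0.50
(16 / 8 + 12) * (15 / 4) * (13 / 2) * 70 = 47775 / 2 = 23887.50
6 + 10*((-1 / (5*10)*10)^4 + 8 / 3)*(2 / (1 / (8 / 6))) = 86798 / 1125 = 77.15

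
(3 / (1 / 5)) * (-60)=-900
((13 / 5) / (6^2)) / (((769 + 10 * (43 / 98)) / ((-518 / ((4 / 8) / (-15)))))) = 164983 / 113688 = 1.45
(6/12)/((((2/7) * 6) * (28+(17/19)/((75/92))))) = 3325/331712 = 0.01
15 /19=0.79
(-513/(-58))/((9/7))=399/58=6.88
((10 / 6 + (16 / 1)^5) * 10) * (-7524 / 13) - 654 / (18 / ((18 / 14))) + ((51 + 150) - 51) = -552264876081 / 91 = -6068844792.10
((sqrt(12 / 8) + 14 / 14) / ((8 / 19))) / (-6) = -19 * sqrt(6) / 96 - 19 / 48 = -0.88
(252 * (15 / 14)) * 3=810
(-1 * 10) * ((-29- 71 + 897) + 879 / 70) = -56669 / 7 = -8095.57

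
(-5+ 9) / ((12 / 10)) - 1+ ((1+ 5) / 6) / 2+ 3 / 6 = 10 / 3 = 3.33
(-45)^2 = 2025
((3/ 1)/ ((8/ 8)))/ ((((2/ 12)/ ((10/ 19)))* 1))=180/ 19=9.47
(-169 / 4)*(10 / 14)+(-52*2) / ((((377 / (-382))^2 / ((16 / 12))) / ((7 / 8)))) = -142119571 / 918372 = -154.75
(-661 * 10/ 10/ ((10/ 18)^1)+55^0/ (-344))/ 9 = -2046461/ 15480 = -132.20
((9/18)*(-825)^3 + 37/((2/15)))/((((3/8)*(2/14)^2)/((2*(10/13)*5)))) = -282197317230.77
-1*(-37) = 37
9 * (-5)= -45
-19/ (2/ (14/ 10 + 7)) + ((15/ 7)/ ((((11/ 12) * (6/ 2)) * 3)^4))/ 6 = -3312274153/ 41507235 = -79.80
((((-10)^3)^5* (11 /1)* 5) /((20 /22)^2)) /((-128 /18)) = 9358593750000000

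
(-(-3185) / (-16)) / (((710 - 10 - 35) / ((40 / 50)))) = -91 / 380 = -0.24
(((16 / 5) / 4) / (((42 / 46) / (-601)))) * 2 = -110584 / 105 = -1053.18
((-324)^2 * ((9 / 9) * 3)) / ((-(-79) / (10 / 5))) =629856 / 79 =7972.86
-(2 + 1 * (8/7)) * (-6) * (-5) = -660/7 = -94.29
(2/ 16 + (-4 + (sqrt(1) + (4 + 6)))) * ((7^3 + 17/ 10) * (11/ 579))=720423/ 15440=46.66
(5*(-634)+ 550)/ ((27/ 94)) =-246280/ 27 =-9121.48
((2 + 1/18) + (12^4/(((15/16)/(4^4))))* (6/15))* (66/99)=1019216797/675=1509950.81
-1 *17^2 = -289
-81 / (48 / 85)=-2295 / 16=-143.44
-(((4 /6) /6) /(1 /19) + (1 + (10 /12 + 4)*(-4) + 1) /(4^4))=-1177 /576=-2.04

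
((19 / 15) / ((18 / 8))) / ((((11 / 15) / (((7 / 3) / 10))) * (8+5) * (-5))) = -266 / 96525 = -0.00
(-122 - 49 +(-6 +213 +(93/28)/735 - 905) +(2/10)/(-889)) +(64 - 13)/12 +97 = -334437707/435610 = -767.75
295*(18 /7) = 758.57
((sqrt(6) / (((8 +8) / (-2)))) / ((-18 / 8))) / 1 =sqrt(6) / 18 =0.14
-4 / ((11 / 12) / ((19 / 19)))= -48 / 11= -4.36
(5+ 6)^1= 11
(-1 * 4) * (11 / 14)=-22 / 7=-3.14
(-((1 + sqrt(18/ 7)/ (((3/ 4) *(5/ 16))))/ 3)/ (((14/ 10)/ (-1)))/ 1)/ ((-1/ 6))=-128 *sqrt(14)/ 49 - 10/ 7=-11.20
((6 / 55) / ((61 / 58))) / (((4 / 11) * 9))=29 / 915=0.03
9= 9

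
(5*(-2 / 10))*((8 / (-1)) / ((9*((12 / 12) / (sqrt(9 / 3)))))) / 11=8*sqrt(3) / 99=0.14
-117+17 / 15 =-1738 / 15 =-115.87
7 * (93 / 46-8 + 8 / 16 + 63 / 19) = -6615 / 437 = -15.14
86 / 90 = 43 / 45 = 0.96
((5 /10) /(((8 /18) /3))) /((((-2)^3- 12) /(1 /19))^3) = -27 /438976000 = -0.00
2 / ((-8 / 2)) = -1 / 2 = -0.50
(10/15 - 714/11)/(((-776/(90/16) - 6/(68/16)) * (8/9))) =608175/1172776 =0.52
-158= -158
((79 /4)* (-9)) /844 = -711 /3376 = -0.21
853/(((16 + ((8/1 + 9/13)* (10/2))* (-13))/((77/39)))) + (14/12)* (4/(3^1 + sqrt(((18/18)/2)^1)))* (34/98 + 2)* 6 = 51278321/2547909-460* sqrt(2)/119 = 14.66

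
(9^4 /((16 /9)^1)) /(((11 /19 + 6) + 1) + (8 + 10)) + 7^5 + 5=542601 /32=16956.28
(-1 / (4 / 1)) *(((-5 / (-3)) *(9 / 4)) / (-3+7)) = -15 / 64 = -0.23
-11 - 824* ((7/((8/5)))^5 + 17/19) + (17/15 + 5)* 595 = -307678609469/233472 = -1317839.44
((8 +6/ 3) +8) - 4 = 14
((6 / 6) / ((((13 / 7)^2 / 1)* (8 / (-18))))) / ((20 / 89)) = -39249 / 13520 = -2.90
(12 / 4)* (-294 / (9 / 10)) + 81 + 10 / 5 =-897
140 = 140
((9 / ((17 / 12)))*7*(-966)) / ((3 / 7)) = -1704024 / 17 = -100236.71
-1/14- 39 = -547/14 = -39.07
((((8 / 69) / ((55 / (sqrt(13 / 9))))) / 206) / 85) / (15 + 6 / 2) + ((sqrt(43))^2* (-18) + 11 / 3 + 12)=-2275 / 3 + 2* sqrt(13) / 897081075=-758.33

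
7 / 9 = 0.78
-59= -59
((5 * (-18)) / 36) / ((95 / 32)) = -16 / 19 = -0.84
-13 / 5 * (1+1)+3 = -11 / 5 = -2.20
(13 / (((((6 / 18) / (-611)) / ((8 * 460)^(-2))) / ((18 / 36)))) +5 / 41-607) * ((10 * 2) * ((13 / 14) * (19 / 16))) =-166459467735483 / 12437340160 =-13383.85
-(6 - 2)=-4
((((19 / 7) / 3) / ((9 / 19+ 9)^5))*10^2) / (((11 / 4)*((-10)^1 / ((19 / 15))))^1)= -893871739 / 16368382800000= -0.00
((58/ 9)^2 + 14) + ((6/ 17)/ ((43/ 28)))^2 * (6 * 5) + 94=6540764752/ 43283241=151.12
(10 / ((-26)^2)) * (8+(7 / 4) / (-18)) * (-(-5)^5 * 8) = 2922.62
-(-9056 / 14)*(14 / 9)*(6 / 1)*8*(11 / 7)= 1593856 / 21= 75897.90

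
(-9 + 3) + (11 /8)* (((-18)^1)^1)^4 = 144336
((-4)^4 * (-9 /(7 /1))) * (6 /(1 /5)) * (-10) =691200 /7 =98742.86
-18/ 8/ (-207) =1/ 92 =0.01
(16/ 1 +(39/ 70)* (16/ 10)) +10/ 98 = 20817/ 1225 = 16.99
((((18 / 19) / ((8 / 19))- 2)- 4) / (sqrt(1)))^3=-3375 / 64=-52.73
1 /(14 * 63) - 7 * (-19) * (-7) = -821141 /882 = -931.00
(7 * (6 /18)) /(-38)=-0.06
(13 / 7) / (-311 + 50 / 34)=-221 / 36834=-0.01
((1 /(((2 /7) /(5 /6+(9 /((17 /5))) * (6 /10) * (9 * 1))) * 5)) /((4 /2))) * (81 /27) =10801 /680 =15.88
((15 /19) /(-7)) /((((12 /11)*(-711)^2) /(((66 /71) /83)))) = -605 /264141125766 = -0.00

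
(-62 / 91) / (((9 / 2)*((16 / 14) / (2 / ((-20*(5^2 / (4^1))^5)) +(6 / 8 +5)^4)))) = -141195815702881 / 975000000000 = -144.82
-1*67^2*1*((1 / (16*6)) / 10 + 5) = -21551689 / 960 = -22449.68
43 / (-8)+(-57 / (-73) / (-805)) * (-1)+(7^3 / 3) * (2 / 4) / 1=73046263 / 1410360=51.79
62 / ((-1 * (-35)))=62 / 35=1.77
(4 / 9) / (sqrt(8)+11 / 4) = -176 / 63+128 *sqrt(2) / 63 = 0.08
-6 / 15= -0.40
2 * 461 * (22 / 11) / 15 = 1844 / 15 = 122.93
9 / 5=1.80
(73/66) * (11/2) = 73/12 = 6.08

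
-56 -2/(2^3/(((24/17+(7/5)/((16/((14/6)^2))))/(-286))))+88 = 40736821/1272960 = 32.00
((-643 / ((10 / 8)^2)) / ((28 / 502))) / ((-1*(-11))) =-1291144 / 1925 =-670.72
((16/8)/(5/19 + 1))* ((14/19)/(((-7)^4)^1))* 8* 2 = 8/1029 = 0.01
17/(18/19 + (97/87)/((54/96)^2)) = 2276181/598654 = 3.80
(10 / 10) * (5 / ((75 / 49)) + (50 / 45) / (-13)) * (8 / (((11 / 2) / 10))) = 59552 / 1287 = 46.27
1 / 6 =0.17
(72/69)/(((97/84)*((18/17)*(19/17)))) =32368/42389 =0.76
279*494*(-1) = -137826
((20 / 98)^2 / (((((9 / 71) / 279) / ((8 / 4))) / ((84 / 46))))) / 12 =220100 / 7889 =27.90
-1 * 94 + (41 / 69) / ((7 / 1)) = -45361 / 483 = -93.92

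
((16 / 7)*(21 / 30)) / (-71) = -8 / 355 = -0.02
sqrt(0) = 0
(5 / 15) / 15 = 1 / 45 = 0.02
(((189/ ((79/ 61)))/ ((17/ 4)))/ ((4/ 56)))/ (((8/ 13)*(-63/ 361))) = -6011733/ 1343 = -4476.35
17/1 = 17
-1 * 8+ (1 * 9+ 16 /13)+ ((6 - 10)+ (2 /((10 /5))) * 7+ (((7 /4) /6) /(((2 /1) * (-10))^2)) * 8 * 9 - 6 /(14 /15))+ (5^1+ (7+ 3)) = 504311 /36400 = 13.85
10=10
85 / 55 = 17 / 11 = 1.55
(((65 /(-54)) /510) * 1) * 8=-26 /1377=-0.02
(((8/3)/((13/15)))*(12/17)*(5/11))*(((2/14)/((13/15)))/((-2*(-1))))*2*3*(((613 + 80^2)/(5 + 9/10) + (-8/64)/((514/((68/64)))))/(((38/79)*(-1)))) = -1230205605535125/1019729702992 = -1206.40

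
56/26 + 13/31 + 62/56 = 41529/11284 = 3.68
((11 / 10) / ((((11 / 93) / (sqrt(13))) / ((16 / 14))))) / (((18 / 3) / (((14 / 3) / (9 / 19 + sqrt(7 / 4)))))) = -28272 * sqrt(13) / 11015 + 89528 * sqrt(91) / 33045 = 16.59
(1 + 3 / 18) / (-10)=-7 / 60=-0.12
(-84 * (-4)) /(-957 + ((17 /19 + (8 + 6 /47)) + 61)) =-42864 /113153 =-0.38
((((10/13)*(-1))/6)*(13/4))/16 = -5/192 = -0.03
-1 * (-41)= 41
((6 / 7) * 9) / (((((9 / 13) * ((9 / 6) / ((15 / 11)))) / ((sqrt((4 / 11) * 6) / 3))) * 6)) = 260 * sqrt(66) / 2541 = 0.83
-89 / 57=-1.56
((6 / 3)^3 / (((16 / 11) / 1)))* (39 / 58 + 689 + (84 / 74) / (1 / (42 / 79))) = 1287277585 / 339068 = 3796.52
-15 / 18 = -5 / 6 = -0.83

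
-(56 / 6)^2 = -784 / 9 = -87.11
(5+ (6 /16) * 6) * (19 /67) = 2.06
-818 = -818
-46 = -46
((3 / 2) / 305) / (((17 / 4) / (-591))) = -3546 / 5185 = -0.68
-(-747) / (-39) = -249 / 13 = -19.15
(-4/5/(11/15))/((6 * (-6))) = 1/33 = 0.03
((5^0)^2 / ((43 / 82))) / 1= 82 / 43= 1.91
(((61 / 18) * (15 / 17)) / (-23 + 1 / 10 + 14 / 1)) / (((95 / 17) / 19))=-1.14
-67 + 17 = -50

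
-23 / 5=-4.60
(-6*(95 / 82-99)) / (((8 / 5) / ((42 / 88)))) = 2527245 / 14432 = 175.11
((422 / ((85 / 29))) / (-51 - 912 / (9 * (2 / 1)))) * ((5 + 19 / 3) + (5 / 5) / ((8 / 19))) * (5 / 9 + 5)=-2013151 / 18666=-107.85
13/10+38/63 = 1199/630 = 1.90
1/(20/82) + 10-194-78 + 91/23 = -58407/230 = -253.94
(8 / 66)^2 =16 / 1089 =0.01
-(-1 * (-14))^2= -196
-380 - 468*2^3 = -4124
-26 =-26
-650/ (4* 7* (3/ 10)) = -1625/ 21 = -77.38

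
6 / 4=3 / 2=1.50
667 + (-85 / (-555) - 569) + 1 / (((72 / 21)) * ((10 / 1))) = 871859 / 8880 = 98.18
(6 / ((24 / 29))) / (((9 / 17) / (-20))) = -2465 / 9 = -273.89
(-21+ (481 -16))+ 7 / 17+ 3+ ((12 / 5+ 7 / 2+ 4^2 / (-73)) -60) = 4878279 / 12410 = 393.09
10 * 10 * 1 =100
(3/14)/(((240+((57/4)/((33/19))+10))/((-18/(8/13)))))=-0.02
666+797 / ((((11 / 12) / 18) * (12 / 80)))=1155006 / 11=105000.55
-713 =-713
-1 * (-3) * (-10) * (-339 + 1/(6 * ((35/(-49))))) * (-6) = -61062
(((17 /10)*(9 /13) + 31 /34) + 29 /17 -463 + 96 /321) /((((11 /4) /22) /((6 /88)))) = -325552764 /1300585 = -250.31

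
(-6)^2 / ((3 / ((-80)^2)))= 76800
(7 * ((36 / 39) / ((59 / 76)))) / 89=6384 / 68263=0.09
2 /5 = 0.40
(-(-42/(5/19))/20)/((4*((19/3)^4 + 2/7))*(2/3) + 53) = 678699/369471250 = 0.00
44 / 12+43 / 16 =305 / 48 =6.35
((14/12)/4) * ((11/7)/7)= 11/168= 0.07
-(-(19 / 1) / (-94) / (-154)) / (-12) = -19 / 173712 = -0.00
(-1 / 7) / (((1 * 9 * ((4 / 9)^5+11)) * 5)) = -0.00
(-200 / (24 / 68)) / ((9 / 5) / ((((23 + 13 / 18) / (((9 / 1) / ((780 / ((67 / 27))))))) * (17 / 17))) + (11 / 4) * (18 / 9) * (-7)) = 14.72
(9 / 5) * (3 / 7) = 27 / 35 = 0.77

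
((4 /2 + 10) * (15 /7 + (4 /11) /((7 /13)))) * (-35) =-13020 /11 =-1183.64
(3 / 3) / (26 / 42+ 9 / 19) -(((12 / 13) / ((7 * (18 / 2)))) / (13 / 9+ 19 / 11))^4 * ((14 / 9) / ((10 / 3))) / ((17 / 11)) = 201863574958467402093 / 220582753621848452380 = 0.92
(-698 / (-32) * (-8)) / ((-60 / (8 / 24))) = 349 / 360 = 0.97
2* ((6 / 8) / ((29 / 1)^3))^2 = 9 / 4758586568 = 0.00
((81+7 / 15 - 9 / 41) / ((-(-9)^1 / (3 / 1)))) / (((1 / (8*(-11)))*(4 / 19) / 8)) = -167089648 / 1845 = -90563.49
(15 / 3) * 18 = 90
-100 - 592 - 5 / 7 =-4849 / 7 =-692.71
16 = 16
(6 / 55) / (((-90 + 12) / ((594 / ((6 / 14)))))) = -126 / 65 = -1.94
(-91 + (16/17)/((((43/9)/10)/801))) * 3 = 3260757/731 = 4460.68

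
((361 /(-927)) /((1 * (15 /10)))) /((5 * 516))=-361 /3587490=-0.00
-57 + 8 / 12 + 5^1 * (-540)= -8269 / 3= -2756.33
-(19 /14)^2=-361 /196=-1.84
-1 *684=-684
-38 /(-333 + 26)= 38 /307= 0.12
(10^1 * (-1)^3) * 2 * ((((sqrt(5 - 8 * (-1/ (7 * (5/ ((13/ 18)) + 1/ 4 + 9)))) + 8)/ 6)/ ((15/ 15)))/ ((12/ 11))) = -220/ 9 - 55 * sqrt(208957)/ 3654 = -31.32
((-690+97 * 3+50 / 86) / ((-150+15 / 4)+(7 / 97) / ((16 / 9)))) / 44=6647216 / 107331741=0.06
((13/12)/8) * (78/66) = 169/1056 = 0.16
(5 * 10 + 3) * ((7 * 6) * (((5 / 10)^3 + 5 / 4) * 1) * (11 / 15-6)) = -322399 / 20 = -16119.95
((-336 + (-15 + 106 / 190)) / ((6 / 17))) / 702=-141491 / 100035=-1.41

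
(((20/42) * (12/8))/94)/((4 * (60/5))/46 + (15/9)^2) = 1035/520478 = 0.00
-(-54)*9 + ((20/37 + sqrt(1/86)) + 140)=sqrt(86)/86 + 23182/37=626.65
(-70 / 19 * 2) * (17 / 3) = -2380 / 57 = -41.75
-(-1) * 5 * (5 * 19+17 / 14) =6735 / 14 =481.07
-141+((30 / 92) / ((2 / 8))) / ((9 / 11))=-9619 / 69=-139.41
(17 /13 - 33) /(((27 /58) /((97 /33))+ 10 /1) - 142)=2317912 /9642633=0.24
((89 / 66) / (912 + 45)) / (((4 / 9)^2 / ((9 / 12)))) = 2403 / 449152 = 0.01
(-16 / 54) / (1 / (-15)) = 40 / 9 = 4.44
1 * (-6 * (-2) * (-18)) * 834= -180144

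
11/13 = 0.85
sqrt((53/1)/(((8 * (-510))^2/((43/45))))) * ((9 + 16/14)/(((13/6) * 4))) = 71 * sqrt(11395)/3712800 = 0.00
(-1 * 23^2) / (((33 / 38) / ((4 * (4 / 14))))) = -160816 / 231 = -696.17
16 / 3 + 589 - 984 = -389.67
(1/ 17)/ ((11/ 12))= 12/ 187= 0.06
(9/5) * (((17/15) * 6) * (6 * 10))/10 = 1836/25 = 73.44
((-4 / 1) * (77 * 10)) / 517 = -280 / 47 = -5.96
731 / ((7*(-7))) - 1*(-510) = 24259 / 49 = 495.08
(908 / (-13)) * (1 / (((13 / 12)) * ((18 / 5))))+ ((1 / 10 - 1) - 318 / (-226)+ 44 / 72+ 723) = 606891229 / 859365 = 706.21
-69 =-69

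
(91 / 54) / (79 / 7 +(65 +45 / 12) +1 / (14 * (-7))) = 8918 / 423495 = 0.02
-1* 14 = -14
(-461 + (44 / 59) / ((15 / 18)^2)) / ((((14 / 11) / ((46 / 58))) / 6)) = -73556967 / 42775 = -1719.63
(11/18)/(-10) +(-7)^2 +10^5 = 18008809/180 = 100048.94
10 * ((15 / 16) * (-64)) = -600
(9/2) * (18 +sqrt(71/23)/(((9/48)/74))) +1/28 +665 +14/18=188197/252 +1776 * sqrt(1633)/23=3867.20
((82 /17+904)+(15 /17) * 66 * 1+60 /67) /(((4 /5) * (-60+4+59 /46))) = -21131250 /955621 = -22.11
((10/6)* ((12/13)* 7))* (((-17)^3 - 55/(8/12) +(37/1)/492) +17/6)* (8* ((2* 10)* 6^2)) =-165067056000/533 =-309694288.93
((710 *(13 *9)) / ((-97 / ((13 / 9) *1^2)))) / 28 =-59995 / 1358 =-44.18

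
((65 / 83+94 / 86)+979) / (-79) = -3500747 / 281951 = -12.42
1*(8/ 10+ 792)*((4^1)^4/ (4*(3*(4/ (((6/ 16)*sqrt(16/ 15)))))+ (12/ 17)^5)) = -116708701436928/ 50399746734265+ 63931198571038688*sqrt(15)/ 151199240202795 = 1635.29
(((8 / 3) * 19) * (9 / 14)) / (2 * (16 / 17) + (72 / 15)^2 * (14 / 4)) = 24225 / 61376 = 0.39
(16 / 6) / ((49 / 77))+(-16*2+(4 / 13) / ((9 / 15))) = -2484 / 91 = -27.30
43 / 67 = 0.64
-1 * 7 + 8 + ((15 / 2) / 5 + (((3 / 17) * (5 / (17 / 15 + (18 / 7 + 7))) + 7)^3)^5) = 5658885089970.78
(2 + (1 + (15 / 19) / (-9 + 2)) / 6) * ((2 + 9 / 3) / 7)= 1.53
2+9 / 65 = 139 / 65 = 2.14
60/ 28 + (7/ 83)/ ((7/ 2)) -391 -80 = -272392/ 581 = -468.83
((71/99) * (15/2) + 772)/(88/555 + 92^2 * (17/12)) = 9491795/146407976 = 0.06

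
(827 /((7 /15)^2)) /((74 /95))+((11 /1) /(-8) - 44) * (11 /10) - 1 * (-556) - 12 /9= 2340883633 /435120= 5379.86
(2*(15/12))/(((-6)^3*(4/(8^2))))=-5/27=-0.19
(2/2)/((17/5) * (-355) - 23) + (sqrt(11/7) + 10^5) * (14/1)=1400017.55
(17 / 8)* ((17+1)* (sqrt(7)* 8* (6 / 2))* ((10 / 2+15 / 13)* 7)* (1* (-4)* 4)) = -8225280* sqrt(7) / 13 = -1674003.49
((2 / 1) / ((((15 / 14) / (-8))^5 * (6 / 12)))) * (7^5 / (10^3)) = -1560213.42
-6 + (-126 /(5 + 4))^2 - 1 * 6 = 184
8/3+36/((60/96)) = 904/15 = 60.27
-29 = -29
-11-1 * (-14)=3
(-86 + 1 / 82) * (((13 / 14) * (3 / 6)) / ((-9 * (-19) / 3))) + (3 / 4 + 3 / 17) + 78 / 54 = 11149793 / 6674472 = 1.67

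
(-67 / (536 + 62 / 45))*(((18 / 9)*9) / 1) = -27135 / 12091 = -2.24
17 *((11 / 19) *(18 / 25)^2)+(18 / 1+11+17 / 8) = 3441579 / 95000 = 36.23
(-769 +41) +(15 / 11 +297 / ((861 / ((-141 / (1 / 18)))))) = -5057873 / 3157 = -1602.11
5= 5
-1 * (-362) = 362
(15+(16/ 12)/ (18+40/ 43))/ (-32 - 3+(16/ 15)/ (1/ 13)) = -92005/ 129019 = -0.71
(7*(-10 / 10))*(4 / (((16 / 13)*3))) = -91 / 12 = -7.58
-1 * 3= -3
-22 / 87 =-0.25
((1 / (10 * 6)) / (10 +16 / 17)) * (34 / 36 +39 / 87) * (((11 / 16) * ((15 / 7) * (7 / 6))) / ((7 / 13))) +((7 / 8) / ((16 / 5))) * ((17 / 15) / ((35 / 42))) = 494102501 / 1304916480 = 0.38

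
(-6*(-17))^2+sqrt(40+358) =sqrt(398)+10404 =10423.95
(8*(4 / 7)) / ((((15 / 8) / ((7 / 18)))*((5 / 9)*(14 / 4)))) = 256 / 525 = 0.49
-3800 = -3800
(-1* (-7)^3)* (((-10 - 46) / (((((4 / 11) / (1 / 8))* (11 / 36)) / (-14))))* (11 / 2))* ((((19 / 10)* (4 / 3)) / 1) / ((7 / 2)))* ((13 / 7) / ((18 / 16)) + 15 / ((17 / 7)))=2403808484 / 255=9426699.94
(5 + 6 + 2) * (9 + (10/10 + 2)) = 156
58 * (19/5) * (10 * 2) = 4408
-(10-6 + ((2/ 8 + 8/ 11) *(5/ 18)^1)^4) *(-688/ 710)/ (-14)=-67767021896587/ 244437103088640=-0.28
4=4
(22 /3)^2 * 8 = 3872 /9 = 430.22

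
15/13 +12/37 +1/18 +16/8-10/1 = -55985/8658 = -6.47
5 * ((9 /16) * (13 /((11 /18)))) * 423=2227095 /88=25307.90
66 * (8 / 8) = 66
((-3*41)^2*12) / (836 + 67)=60516 / 301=201.05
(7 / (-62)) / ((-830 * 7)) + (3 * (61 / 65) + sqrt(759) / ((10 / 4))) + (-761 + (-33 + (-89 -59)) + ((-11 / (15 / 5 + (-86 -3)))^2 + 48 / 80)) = -580478183291 / 618472010 + 2 * sqrt(759) / 5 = -927.55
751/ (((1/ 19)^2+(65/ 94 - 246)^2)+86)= 2395536796/ 192224341933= 0.01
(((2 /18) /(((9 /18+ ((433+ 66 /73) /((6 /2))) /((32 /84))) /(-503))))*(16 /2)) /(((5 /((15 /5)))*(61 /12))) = -9400064 /67715185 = -0.14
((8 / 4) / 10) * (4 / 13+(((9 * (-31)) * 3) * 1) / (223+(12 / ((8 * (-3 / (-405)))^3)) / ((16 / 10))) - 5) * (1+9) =-4552629482 / 482741701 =-9.43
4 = 4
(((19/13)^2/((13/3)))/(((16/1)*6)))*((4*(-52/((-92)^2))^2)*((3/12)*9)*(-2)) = -0.00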